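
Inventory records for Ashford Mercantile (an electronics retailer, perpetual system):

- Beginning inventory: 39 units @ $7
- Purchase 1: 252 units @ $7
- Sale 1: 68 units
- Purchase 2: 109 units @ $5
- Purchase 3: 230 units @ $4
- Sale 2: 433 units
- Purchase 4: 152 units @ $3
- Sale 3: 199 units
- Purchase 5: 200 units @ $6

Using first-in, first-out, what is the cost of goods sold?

Sale 1 (68) [FIFO — oldest first]: 39 @ $7 + 29 @ $7 = $476
Sale 2 (433) [FIFO — oldest first]: 223 @ $7 + 109 @ $5 + 101 @ $4 = $2,510
Sale 3 (199) [FIFO — oldest first]: 129 @ $4 + 70 @ $3 = $726
Total COGS = $476 + $2,510 + $726 = $3,712
Ending inventory: 82 @ $3 + 200 @ $6 = $1,446

COGS = $3,712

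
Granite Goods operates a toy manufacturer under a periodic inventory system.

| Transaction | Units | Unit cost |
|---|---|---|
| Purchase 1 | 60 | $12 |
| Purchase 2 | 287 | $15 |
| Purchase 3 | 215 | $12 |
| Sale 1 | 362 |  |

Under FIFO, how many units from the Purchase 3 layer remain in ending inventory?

Sale 1 (362) [FIFO — oldest first]: 60 @ $12 + 287 @ $15 + 15 @ $12 = $5,205
Ending inventory: 200 @ $12 = $2,400
Check: goods available $7,605 = COGS $5,205 + ending $2,400

200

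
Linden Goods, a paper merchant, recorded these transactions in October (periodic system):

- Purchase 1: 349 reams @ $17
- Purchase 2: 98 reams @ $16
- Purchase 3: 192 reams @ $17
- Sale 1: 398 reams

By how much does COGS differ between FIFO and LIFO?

$49

FIFO COGS: 349 @ $17 + 49 @ $16 = $6,717
LIFO COGS: 192 @ $17 + 98 @ $16 + 108 @ $17 = $6,668
Difference = |$6,717 − $6,668| = $49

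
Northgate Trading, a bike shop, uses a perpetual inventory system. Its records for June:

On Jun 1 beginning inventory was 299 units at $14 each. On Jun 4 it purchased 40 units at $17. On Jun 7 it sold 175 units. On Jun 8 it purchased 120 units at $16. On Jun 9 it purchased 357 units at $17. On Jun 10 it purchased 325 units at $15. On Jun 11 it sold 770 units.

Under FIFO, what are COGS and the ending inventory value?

Jun 7, 175 sold [FIFO — oldest first]: 175 @ $14 = $2,450
Jun 11, 770 sold [FIFO — oldest first]: 124 @ $14 + 40 @ $17 + 120 @ $16 + 357 @ $17 + 129 @ $15 = $12,340
Total COGS = $2,450 + $12,340 = $14,790
Ending inventory: 196 @ $15 = $2,940

COGS = $14,790; ending inventory = $2,940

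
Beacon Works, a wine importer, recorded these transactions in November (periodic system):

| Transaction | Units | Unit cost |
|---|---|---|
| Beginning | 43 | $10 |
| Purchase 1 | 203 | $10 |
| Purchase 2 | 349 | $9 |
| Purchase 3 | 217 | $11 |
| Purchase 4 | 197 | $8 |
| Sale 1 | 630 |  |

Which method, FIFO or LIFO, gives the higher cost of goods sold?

FIFO

FIFO COGS: 43 @ $10 + 203 @ $10 + 349 @ $9 + 35 @ $11 = $5,986
LIFO COGS: 197 @ $8 + 217 @ $11 + 216 @ $9 = $5,907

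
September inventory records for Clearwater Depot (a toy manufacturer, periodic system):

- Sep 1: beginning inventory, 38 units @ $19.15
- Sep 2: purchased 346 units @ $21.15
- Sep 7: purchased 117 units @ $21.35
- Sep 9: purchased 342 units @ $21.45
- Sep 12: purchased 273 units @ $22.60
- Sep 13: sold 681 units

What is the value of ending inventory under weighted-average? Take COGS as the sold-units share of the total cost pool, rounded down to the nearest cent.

Ending inventory = $9,374.04

Sep 13, sell 681: 681/1116 × $24,049.25 → $14,675.21
Ending inventory (cost pool remaining) = $9,374.04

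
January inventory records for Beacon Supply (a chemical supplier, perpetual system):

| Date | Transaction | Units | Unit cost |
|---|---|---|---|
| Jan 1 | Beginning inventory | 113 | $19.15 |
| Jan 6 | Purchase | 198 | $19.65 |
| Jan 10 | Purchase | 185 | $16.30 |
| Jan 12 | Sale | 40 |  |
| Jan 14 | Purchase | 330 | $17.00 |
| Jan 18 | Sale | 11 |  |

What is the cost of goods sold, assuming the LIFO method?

Jan 12, 40 sold [LIFO — newest first]: 40 @ $16.30 = $652.00
Jan 18, 11 sold [LIFO — newest first]: 11 @ $17.00 = $187.00
Total COGS = $652.00 + $187.00 = $839.00
Ending inventory: 113 @ $19.15 + 198 @ $19.65 + 145 @ $16.30 + 319 @ $17.00 = $13,841.15
Check: goods available $14,680.15 = COGS $839.00 + ending $13,841.15

COGS = $839.00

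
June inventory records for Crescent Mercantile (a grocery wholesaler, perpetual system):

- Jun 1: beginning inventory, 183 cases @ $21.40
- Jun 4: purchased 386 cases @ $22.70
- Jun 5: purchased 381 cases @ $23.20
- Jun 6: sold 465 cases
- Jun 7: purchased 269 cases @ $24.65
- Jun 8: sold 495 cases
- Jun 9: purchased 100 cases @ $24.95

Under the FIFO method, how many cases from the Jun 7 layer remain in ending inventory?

259

Jun 6, 465 sold [FIFO — oldest first]: 183 @ $21.40 + 282 @ $22.70 = $10,317.60
Jun 8, 495 sold [FIFO — oldest first]: 104 @ $22.70 + 381 @ $23.20 + 10 @ $24.65 = $11,446.50
Total COGS = $10,317.60 + $11,446.50 = $21,764.10
Ending inventory: 259 @ $24.65 + 100 @ $24.95 = $8,879.35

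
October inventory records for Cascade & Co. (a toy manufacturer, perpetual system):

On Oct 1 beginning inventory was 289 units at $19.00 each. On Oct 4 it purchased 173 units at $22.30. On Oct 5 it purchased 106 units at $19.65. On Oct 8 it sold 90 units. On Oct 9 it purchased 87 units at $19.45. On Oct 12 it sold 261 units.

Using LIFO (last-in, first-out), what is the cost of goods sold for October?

COGS = $7,298.45

Oct 8, 90 sold [LIFO — newest first]: 90 @ $19.65 = $1,768.50
Oct 12, 261 sold [LIFO — newest first]: 87 @ $19.45 + 16 @ $19.65 + 158 @ $22.30 = $5,529.95
Total COGS = $1,768.50 + $5,529.95 = $7,298.45
Ending inventory: 289 @ $19.00 + 15 @ $22.30 = $5,825.50
Check: goods available $13,123.95 = COGS $7,298.45 + ending $5,825.50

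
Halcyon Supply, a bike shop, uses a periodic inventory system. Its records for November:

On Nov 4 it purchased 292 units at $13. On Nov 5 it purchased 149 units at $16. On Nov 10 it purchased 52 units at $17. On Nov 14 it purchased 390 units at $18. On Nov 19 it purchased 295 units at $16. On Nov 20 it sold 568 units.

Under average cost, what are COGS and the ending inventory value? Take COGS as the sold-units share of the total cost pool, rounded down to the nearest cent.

COGS = $9,066.78; ending inventory = $9,737.22

Nov 20, sell 568: 568/1178 × $18,804.00 → $9,066.78
Ending inventory (cost pool remaining) = $9,737.22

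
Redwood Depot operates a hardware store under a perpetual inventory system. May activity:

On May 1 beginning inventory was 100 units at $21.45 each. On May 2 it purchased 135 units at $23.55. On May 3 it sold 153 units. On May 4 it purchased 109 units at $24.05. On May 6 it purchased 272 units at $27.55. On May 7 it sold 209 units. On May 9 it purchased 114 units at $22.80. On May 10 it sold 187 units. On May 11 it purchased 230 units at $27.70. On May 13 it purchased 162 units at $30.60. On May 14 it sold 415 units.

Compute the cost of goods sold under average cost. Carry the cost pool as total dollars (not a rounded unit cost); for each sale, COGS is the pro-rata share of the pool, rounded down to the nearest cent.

COGS = $24,999.72

After May 1: 100 on hand, pool $2,145.00 (≈ $21.4500 each)
After May 2: 235 on hand, pool $5,324.25 (≈ $22.6564 each)
May 3, sell 153: 153/235 × $5,324.25 → $3,466.42
After May 4: 191 on hand, pool $4,479.28 (≈ $23.4517 each)
After May 6: 463 on hand, pool $11,972.88 (≈ $25.8594 each)
May 7, sell 209: 209/463 × $11,972.88 → $5,404.60
After May 9: 368 on hand, pool $9,167.48 (≈ $24.9116 each)
May 10, sell 187: 187/368 × $9,167.48 → $4,658.47
After May 11: 411 on hand, pool $10,880.01 (≈ $26.4720 each)
After May 13: 573 on hand, pool $15,837.21 (≈ $27.6391 each)
May 14, sell 415: 415/573 × $15,837.21 → $11,470.23
Total COGS = $3,466.42 + $5,404.60 + $4,658.47 + $11,470.23 = $24,999.72
Ending inventory (cost pool remaining) = $4,366.98
Check: goods available $29,366.70 = COGS $24,999.72 + ending $4,366.98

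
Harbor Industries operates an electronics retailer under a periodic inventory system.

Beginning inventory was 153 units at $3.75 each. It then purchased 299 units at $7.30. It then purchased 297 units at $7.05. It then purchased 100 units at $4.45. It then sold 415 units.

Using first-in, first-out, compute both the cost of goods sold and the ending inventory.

Sale 1 (415) [FIFO — oldest first]: 153 @ $3.75 + 262 @ $7.30 = $2,486.35
Ending inventory: 37 @ $7.30 + 297 @ $7.05 + 100 @ $4.45 = $2,808.95

COGS = $2,486.35; ending inventory = $2,808.95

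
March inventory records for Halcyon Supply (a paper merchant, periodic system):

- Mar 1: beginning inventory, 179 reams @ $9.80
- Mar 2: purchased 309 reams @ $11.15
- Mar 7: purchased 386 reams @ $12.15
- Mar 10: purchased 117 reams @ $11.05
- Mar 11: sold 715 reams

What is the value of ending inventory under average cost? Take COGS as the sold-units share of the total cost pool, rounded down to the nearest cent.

Ending inventory = $3,114.35

Mar 11, sell 715: 715/991 × $11,182.30 → $8,067.95
Ending inventory (cost pool remaining) = $3,114.35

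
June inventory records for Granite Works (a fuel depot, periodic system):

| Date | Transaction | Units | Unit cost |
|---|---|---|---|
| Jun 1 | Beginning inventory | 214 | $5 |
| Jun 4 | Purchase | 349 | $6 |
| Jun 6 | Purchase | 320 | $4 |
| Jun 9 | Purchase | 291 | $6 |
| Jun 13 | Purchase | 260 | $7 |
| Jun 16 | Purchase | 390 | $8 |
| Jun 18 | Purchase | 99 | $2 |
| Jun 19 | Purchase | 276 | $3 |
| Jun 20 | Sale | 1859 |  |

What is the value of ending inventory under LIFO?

Jun 20, 1859 sold [LIFO — newest first]: 276 @ $3 + 99 @ $2 + 390 @ $8 + 260 @ $7 + 291 @ $6 + 320 @ $4 + 223 @ $6 = $10,330
Ending inventory: 214 @ $5 + 126 @ $6 = $1,826

Ending inventory = $1,826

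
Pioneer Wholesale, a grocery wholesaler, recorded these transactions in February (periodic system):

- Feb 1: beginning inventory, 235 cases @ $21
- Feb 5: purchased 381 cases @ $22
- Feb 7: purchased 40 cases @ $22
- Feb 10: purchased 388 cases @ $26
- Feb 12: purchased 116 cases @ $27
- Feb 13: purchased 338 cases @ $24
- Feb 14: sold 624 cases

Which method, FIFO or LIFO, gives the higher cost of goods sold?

FIFO COGS: 235 @ $21 + 381 @ $22 + 8 @ $22 = $13,493
LIFO COGS: 338 @ $24 + 116 @ $27 + 170 @ $26 = $15,664

LIFO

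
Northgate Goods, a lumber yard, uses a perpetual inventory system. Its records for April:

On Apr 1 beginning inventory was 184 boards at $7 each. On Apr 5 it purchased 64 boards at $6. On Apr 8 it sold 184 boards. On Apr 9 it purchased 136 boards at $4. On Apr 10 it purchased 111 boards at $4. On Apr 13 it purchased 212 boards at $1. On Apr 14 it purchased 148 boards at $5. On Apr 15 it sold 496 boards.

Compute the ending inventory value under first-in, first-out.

Apr 8, 184 sold [FIFO — oldest first]: 184 @ $7 = $1,288
Apr 15, 496 sold [FIFO — oldest first]: 64 @ $6 + 136 @ $4 + 111 @ $4 + 185 @ $1 = $1,557
Total COGS = $1,288 + $1,557 = $2,845
Ending inventory: 27 @ $1 + 148 @ $5 = $767
Check: goods available $3,612 = COGS $2,845 + ending $767

Ending inventory = $767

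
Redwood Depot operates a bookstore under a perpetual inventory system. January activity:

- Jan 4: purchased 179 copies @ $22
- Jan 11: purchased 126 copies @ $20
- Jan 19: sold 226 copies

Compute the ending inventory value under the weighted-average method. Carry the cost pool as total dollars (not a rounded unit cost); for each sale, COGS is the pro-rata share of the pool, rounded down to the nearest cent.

Ending inventory = $1,672.73

After Jan 4: 179 on hand, pool $3,938.00 (≈ $22.0000 each)
After Jan 11: 305 on hand, pool $6,458.00 (≈ $21.1738 each)
Jan 19, sell 226: 226/305 × $6,458.00 → $4,785.27
Ending inventory (cost pool remaining) = $1,672.73
Check: goods available $6,458.00 = COGS $4,785.27 + ending $1,672.73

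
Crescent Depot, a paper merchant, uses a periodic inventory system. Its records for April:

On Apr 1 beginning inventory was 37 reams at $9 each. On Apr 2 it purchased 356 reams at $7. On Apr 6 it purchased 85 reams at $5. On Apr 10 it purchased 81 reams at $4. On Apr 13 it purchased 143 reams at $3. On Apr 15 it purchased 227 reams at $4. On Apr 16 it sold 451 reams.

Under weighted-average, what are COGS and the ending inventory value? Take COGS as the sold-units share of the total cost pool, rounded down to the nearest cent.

Apr 16, sell 451: 451/929 × $4,911.00 → $2,384.13
Ending inventory (cost pool remaining) = $2,526.87

COGS = $2,384.13; ending inventory = $2,526.87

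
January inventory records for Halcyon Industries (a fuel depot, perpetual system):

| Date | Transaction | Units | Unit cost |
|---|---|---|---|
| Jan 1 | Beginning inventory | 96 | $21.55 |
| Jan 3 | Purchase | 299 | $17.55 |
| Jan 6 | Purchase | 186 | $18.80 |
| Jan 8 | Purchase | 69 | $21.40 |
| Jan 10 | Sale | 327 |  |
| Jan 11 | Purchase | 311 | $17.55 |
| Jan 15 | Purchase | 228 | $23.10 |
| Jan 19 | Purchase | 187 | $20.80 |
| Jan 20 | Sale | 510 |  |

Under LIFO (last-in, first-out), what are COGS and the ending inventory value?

Jan 10, 327 sold [LIFO — newest first]: 69 @ $21.40 + 186 @ $18.80 + 72 @ $17.55 = $6,237.00
Jan 20, 510 sold [LIFO — newest first]: 187 @ $20.80 + 228 @ $23.10 + 95 @ $17.55 = $10,823.65
Total COGS = $6,237.00 + $10,823.65 = $17,060.65
Ending inventory: 96 @ $21.55 + 227 @ $17.55 + 216 @ $17.55 = $9,843.45
Check: goods available $26,904.10 = COGS $17,060.65 + ending $9,843.45

COGS = $17,060.65; ending inventory = $9,843.45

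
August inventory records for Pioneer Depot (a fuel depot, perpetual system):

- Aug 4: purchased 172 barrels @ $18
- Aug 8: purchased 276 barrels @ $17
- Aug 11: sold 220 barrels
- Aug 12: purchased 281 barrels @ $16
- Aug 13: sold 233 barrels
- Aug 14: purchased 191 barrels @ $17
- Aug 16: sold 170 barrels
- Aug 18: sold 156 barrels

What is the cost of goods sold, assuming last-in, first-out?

Aug 11, 220 sold [LIFO — newest first]: 220 @ $17 = $3,740
Aug 13, 233 sold [LIFO — newest first]: 233 @ $16 = $3,728
Aug 16, 170 sold [LIFO — newest first]: 170 @ $17 = $2,890
Aug 18, 156 sold [LIFO — newest first]: 21 @ $17 + 48 @ $16 + 56 @ $17 + 31 @ $18 = $2,635
Total COGS = $3,740 + $3,728 + $2,890 + $2,635 = $12,993
Ending inventory: 141 @ $18 = $2,538

COGS = $12,993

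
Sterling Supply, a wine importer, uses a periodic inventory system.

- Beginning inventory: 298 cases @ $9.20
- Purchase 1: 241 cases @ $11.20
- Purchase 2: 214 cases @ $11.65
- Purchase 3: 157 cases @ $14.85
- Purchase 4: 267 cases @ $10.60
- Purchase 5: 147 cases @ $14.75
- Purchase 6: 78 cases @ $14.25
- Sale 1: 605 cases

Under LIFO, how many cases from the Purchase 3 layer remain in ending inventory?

44

Sale 1 (605) [LIFO — newest first]: 78 @ $14.25 + 147 @ $14.75 + 267 @ $10.60 + 113 @ $14.85 = $7,788.00
Ending inventory: 298 @ $9.20 + 241 @ $11.20 + 214 @ $11.65 + 44 @ $14.85 = $8,587.30
Check: goods available $16,375.30 = COGS $7,788.00 + ending $8,587.30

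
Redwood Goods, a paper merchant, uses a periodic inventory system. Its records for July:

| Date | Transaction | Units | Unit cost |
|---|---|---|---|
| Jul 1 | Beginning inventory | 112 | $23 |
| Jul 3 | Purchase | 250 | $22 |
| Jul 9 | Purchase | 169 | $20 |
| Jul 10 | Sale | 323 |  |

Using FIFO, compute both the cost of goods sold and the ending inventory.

Jul 10, 323 sold [FIFO — oldest first]: 112 @ $23 + 211 @ $22 = $7,218
Ending inventory: 39 @ $22 + 169 @ $20 = $4,238
Check: goods available $11,456 = COGS $7,218 + ending $4,238

COGS = $7,218; ending inventory = $4,238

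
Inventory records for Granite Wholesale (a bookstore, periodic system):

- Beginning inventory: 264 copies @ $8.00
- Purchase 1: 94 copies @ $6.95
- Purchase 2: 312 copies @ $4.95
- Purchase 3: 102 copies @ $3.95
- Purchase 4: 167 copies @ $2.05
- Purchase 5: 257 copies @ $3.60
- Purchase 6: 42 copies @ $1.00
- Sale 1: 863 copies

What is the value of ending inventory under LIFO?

Sale 1 (863) [LIFO — newest first]: 42 @ $1.00 + 257 @ $3.60 + 167 @ $2.05 + 102 @ $3.95 + 295 @ $4.95 = $3,172.70
Ending inventory: 264 @ $8.00 + 94 @ $6.95 + 17 @ $4.95 = $2,849.45

Ending inventory = $2,849.45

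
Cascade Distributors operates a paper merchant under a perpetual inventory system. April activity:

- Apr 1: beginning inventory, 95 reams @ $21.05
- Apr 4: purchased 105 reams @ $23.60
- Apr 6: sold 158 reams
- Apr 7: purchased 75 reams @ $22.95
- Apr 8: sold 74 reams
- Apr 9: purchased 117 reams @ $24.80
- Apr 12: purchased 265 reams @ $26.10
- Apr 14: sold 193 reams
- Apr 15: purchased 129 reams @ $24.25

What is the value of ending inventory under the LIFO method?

Ending inventory = $8,816.10

Apr 6, 158 sold [LIFO — newest first]: 105 @ $23.60 + 53 @ $21.05 = $3,593.65
Apr 8, 74 sold [LIFO — newest first]: 74 @ $22.95 = $1,698.30
Apr 14, 193 sold [LIFO — newest first]: 193 @ $26.10 = $5,037.30
Total COGS = $3,593.65 + $1,698.30 + $5,037.30 = $10,329.25
Ending inventory: 42 @ $21.05 + 1 @ $22.95 + 117 @ $24.80 + 72 @ $26.10 + 129 @ $24.25 = $8,816.10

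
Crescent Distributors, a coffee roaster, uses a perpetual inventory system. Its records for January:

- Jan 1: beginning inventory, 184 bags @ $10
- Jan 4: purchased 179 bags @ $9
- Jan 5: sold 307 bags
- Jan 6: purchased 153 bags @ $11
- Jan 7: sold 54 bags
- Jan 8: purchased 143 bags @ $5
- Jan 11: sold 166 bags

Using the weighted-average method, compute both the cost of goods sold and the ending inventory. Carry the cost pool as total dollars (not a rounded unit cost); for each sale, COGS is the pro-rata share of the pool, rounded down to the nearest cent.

COGS = $4,804.51; ending inventory = $1,044.49

After Jan 1: 184 on hand, pool $1,840.00 (≈ $10.0000 each)
After Jan 4: 363 on hand, pool $3,451.00 (≈ $9.5069 each)
Jan 5, sell 307: 307/363 × $3,451.00 → $2,918.61
After Jan 6: 209 on hand, pool $2,215.39 (≈ $10.6000 each)
Jan 7, sell 54: 54/209 × $2,215.39 → $572.39
After Jan 8: 298 on hand, pool $2,358.00 (≈ $7.9128 each)
Jan 11, sell 166: 166/298 × $2,358.00 → $1,313.51
Total COGS = $2,918.61 + $572.39 + $1,313.51 = $4,804.51
Ending inventory (cost pool remaining) = $1,044.49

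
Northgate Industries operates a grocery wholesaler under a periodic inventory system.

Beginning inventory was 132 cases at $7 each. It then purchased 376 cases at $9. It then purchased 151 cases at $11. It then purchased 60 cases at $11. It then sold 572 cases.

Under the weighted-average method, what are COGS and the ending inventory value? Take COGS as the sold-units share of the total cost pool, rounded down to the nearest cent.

Sale 1, sell 572: 572/719 × $6,629.00 → $5,273.69
Ending inventory (cost pool remaining) = $1,355.31

COGS = $5,273.69; ending inventory = $1,355.31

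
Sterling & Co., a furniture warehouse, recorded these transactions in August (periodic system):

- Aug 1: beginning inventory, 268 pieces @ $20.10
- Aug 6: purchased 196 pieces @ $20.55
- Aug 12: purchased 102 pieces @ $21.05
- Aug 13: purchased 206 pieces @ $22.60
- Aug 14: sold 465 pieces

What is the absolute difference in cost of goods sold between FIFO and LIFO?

FIFO COGS: 268 @ $20.10 + 196 @ $20.55 + 1 @ $21.05 = $9,435.65
LIFO COGS: 206 @ $22.60 + 102 @ $21.05 + 157 @ $20.55 = $10,029.05
Difference = |$9,435.65 − $10,029.05| = $593.40

$593.40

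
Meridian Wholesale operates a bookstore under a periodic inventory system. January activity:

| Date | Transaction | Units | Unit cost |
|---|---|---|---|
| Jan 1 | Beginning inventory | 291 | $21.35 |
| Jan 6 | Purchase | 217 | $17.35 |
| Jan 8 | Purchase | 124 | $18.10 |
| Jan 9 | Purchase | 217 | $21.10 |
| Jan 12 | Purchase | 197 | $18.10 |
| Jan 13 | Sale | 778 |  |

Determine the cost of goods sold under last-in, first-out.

COGS = $14,644.80

Jan 13, 778 sold [LIFO — newest first]: 197 @ $18.10 + 217 @ $21.10 + 124 @ $18.10 + 217 @ $17.35 + 23 @ $21.35 = $14,644.80
Ending inventory: 268 @ $21.35 = $5,721.80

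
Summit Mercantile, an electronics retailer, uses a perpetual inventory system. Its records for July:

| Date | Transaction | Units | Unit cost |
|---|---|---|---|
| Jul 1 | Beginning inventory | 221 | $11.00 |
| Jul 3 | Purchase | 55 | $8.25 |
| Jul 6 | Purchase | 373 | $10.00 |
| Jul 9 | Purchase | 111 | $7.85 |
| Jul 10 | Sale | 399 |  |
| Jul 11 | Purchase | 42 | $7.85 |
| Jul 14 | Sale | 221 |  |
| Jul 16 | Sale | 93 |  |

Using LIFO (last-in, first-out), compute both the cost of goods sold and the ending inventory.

Jul 10, 399 sold [LIFO — newest first]: 111 @ $7.85 + 288 @ $10.00 = $3,751.35
Jul 14, 221 sold [LIFO — newest first]: 42 @ $7.85 + 85 @ $10.00 + 55 @ $8.25 + 39 @ $11.00 = $2,062.45
Jul 16, 93 sold [LIFO — newest first]: 93 @ $11.00 = $1,023.00
Total COGS = $3,751.35 + $2,062.45 + $1,023.00 = $6,836.80
Ending inventory: 89 @ $11.00 = $979.00

COGS = $6,836.80; ending inventory = $979.00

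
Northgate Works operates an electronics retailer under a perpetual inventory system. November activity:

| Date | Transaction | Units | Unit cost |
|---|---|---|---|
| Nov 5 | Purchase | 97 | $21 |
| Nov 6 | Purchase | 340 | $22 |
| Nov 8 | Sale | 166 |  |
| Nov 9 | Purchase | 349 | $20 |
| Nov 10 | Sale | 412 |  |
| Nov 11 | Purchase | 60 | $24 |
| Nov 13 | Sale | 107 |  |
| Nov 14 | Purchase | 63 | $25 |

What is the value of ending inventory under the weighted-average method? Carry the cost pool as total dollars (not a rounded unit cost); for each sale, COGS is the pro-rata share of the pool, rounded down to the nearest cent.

Ending inventory = $5,036.30

After Nov 5: 97 on hand, pool $2,037.00 (≈ $21.0000 each)
After Nov 6: 437 on hand, pool $9,517.00 (≈ $21.7780 each)
Nov 8, sell 166: 166/437 × $9,517.00 → $3,615.15
After Nov 9: 620 on hand, pool $12,881.85 (≈ $20.7772 each)
Nov 10, sell 412: 412/620 × $12,881.85 → $8,560.19
After Nov 11: 268 on hand, pool $5,761.66 (≈ $21.4987 each)
Nov 13, sell 107: 107/268 × $5,761.66 → $2,300.36
After Nov 14: 224 on hand, pool $5,036.30 (≈ $22.4835 each)
Total COGS = $3,615.15 + $8,560.19 + $2,300.36 = $14,475.70
Ending inventory (cost pool remaining) = $5,036.30
Check: goods available $19,512.00 = COGS $14,475.70 + ending $5,036.30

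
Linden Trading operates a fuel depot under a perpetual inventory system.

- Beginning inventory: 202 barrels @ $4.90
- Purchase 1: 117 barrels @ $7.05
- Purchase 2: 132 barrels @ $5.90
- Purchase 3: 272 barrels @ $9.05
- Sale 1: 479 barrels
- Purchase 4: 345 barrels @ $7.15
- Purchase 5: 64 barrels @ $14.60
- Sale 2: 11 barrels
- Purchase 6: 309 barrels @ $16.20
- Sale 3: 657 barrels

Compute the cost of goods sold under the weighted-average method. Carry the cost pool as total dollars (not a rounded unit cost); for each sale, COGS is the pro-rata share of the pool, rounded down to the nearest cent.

COGS = $10,362.19

After Beginning: 202 on hand, pool $989.80 (≈ $4.9000 each)
After Purchase 1: 319 on hand, pool $1,814.65 (≈ $5.6886 each)
After Purchase 2: 451 on hand, pool $2,593.45 (≈ $5.7504 each)
After Purchase 3: 723 on hand, pool $5,055.05 (≈ $6.9918 each)
Sale 1, sell 479: 479/723 × $5,055.05 → $3,349.05
After Purchase 4: 589 on hand, pool $4,172.75 (≈ $7.0845 each)
After Purchase 5: 653 on hand, pool $5,107.15 (≈ $7.8211 each)
Sale 2, sell 11: 11/653 × $5,107.15 → $86.03
After Purchase 6: 951 on hand, pool $10,026.92 (≈ $10.5436 each)
Sale 3, sell 657: 657/951 × $10,026.92 → $6,927.11
Total COGS = $3,349.05 + $86.03 + $6,927.11 = $10,362.19
Ending inventory (cost pool remaining) = $3,099.81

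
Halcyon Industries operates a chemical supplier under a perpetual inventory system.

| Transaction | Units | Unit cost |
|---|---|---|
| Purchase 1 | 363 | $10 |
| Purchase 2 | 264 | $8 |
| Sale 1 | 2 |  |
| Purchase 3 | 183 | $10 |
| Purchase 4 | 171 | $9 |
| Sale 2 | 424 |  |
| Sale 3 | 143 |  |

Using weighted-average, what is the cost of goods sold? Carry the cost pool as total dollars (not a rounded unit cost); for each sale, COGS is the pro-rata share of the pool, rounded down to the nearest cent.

After Purchase 1: 363 on hand, pool $3,630.00 (≈ $10.0000 each)
After Purchase 2: 627 on hand, pool $5,742.00 (≈ $9.1579 each)
Sale 1, sell 2: 2/627 × $5,742.00 → $18.31
After Purchase 3: 808 on hand, pool $7,553.69 (≈ $9.3486 each)
After Purchase 4: 979 on hand, pool $9,092.69 (≈ $9.2877 each)
Sale 2, sell 424: 424/979 × $9,092.69 → $3,937.99
Sale 3, sell 143: 143/555 × $5,154.70 → $1,328.14
Total COGS = $18.31 + $3,937.99 + $1,328.14 = $5,284.44
Ending inventory (cost pool remaining) = $3,826.56

COGS = $5,284.44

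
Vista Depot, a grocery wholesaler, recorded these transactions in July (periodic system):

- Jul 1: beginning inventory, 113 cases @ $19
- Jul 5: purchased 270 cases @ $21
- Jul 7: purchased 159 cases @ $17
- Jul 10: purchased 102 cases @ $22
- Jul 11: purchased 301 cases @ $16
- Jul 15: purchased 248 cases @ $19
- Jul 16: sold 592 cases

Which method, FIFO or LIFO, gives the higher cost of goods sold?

FIFO COGS: 113 @ $19 + 270 @ $21 + 159 @ $17 + 50 @ $22 = $11,620
LIFO COGS: 248 @ $19 + 301 @ $16 + 43 @ $22 = $10,474

FIFO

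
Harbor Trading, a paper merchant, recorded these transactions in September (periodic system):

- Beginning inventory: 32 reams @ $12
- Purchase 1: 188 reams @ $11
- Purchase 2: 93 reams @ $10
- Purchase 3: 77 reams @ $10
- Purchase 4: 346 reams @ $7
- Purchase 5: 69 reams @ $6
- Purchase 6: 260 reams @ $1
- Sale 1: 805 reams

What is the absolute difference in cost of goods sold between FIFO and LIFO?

$2,592

FIFO COGS: 32 @ $12 + 188 @ $11 + 93 @ $10 + 77 @ $10 + 346 @ $7 + 69 @ $6 = $6,988
LIFO COGS: 260 @ $1 + 69 @ $6 + 346 @ $7 + 77 @ $10 + 53 @ $10 = $4,396
Difference = |$6,988 − $4,396| = $2,592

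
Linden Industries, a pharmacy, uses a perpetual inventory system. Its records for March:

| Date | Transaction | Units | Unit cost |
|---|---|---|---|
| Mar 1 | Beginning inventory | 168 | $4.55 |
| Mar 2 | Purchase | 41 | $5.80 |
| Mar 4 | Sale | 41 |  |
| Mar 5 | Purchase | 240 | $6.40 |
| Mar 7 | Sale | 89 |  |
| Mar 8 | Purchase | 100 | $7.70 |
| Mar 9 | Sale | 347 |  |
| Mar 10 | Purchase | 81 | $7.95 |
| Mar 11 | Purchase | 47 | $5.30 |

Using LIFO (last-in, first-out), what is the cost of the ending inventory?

Ending inventory = $1,220.65

Mar 4, 41 sold [LIFO — newest first]: 41 @ $5.80 = $237.80
Mar 7, 89 sold [LIFO — newest first]: 89 @ $6.40 = $569.60
Mar 9, 347 sold [LIFO — newest first]: 100 @ $7.70 + 151 @ $6.40 + 96 @ $4.55 = $2,173.20
Total COGS = $237.80 + $569.60 + $2,173.20 = $2,980.60
Ending inventory: 72 @ $4.55 + 81 @ $7.95 + 47 @ $5.30 = $1,220.65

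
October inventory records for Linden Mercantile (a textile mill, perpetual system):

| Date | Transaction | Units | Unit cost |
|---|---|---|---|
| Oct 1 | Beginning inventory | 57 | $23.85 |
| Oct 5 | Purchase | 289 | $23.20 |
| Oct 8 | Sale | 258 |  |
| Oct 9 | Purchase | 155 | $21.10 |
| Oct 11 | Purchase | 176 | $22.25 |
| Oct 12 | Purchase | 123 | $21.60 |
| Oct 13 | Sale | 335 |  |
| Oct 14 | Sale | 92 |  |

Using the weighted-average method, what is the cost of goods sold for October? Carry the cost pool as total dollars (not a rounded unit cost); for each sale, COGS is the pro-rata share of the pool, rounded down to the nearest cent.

COGS = $15,383.84

After Oct 1: 57 on hand, pool $1,359.45 (≈ $23.8500 each)
After Oct 5: 346 on hand, pool $8,064.25 (≈ $23.3071 each)
Oct 8, sell 258: 258/346 × $8,064.25 → $6,013.22
After Oct 9: 243 on hand, pool $5,321.53 (≈ $21.8993 each)
After Oct 11: 419 on hand, pool $9,237.53 (≈ $22.0466 each)
After Oct 12: 542 on hand, pool $11,894.33 (≈ $21.9453 each)
Oct 13, sell 335: 335/542 × $11,894.33 → $7,351.66
Oct 14, sell 92: 92/207 × $4,542.67 → $2,018.96
Total COGS = $6,013.22 + $7,351.66 + $2,018.96 = $15,383.84
Ending inventory (cost pool remaining) = $2,523.71
Check: goods available $17,907.55 = COGS $15,383.84 + ending $2,523.71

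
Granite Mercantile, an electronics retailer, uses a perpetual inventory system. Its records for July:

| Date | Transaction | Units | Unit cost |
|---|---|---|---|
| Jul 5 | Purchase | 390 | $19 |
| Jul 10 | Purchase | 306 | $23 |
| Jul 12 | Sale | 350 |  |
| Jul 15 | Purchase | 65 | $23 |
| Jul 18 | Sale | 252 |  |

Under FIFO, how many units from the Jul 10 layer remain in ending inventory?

94

Jul 12, 350 sold [FIFO — oldest first]: 350 @ $19 = $6,650
Jul 18, 252 sold [FIFO — oldest first]: 40 @ $19 + 212 @ $23 = $5,636
Total COGS = $6,650 + $5,636 = $12,286
Ending inventory: 94 @ $23 + 65 @ $23 = $3,657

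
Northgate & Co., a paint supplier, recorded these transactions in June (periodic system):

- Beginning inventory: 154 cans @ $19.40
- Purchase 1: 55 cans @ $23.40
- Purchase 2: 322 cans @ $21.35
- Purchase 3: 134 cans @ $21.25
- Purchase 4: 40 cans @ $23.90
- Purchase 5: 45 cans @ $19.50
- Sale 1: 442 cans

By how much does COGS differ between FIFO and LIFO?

FIFO COGS: 154 @ $19.40 + 55 @ $23.40 + 233 @ $21.35 = $9,249.15
LIFO COGS: 45 @ $19.50 + 40 @ $23.90 + 134 @ $21.25 + 223 @ $21.35 = $9,442.05
Difference = |$9,249.15 − $9,442.05| = $192.90

$192.90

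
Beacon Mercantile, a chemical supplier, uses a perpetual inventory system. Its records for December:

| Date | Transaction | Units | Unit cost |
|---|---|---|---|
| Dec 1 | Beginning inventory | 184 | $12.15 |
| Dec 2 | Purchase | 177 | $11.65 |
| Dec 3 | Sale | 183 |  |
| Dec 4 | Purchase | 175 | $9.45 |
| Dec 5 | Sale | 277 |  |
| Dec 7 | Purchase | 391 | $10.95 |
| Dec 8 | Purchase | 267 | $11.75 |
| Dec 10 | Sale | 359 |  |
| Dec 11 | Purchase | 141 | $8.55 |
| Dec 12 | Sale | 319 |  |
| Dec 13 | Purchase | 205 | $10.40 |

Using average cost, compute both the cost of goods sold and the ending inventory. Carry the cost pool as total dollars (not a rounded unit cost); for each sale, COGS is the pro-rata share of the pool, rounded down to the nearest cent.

After Dec 1: 184 on hand, pool $2,235.60 (≈ $12.1500 each)
After Dec 2: 361 on hand, pool $4,297.65 (≈ $11.9048 each)
Dec 3, sell 183: 183/361 × $4,297.65 → $2,178.58
After Dec 4: 353 on hand, pool $3,772.82 (≈ $10.6879 each)
Dec 5, sell 277: 277/353 × $3,772.82 → $2,960.54
After Dec 7: 467 on hand, pool $5,093.73 (≈ $10.9073 each)
After Dec 8: 734 on hand, pool $8,230.98 (≈ $11.2139 each)
Dec 10, sell 359: 359/734 × $8,230.98 → $4,025.77
After Dec 11: 516 on hand, pool $5,410.76 (≈ $10.4860 each)
Dec 12, sell 319: 319/516 × $5,410.76 → $3,345.02
After Dec 13: 402 on hand, pool $4,197.74 (≈ $10.4421 each)
Total COGS = $2,178.58 + $2,960.54 + $4,025.77 + $3,345.02 = $12,509.91
Ending inventory (cost pool remaining) = $4,197.74

COGS = $12,509.91; ending inventory = $4,197.74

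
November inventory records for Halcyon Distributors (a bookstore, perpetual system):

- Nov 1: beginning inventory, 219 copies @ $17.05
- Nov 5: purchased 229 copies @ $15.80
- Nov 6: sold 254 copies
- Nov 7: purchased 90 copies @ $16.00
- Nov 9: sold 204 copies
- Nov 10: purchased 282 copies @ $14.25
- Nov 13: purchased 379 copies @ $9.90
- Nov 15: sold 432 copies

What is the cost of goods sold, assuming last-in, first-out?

Nov 6, 254 sold [LIFO — newest first]: 229 @ $15.80 + 25 @ $17.05 = $4,044.45
Nov 9, 204 sold [LIFO — newest first]: 90 @ $16.00 + 114 @ $17.05 = $3,383.70
Nov 15, 432 sold [LIFO — newest first]: 379 @ $9.90 + 53 @ $14.25 = $4,507.35
Total COGS = $4,044.45 + $3,383.70 + $4,507.35 = $11,935.50
Ending inventory: 80 @ $17.05 + 229 @ $14.25 = $4,627.25

COGS = $11,935.50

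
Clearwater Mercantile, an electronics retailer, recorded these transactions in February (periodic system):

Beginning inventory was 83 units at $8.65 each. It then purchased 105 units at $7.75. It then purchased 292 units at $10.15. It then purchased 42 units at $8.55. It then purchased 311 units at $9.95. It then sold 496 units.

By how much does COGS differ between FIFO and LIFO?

FIFO COGS: 83 @ $8.65 + 105 @ $7.75 + 292 @ $10.15 + 16 @ $8.55 = $4,632.30
LIFO COGS: 311 @ $9.95 + 42 @ $8.55 + 143 @ $10.15 = $4,905.00
Difference = |$4,632.30 − $4,905.00| = $272.70

$272.70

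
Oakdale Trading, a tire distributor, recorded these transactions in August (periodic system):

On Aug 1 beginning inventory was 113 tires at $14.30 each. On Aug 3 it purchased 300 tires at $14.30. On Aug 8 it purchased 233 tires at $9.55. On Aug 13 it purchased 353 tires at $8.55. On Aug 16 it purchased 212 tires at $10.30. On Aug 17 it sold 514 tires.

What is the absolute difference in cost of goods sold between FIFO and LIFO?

$2,104.75

FIFO COGS: 113 @ $14.30 + 300 @ $14.30 + 101 @ $9.55 = $6,870.45
LIFO COGS: 212 @ $10.30 + 302 @ $8.55 = $4,765.70
Difference = |$6,870.45 − $4,765.70| = $2,104.75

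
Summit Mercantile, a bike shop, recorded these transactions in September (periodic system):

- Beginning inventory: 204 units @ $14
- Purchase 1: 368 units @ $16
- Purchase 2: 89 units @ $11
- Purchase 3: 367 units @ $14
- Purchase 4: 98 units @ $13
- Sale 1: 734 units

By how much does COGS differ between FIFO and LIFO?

$474

FIFO COGS: 204 @ $14 + 368 @ $16 + 89 @ $11 + 73 @ $14 = $10,745
LIFO COGS: 98 @ $13 + 367 @ $14 + 89 @ $11 + 180 @ $16 = $10,271
Difference = |$10,745 − $10,271| = $474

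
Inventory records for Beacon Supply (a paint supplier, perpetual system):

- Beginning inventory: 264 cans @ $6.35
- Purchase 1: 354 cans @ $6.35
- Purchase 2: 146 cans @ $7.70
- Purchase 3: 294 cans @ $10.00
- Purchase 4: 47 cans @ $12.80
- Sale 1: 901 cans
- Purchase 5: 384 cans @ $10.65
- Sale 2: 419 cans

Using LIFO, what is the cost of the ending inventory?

Ending inventory = $1,073.15

Sale 1 (901) [LIFO — newest first]: 47 @ $12.80 + 294 @ $10.00 + 146 @ $7.70 + 354 @ $6.35 + 60 @ $6.35 = $7,294.70
Sale 2 (419) [LIFO — newest first]: 384 @ $10.65 + 35 @ $6.35 = $4,311.85
Total COGS = $7,294.70 + $4,311.85 = $11,606.55
Ending inventory: 169 @ $6.35 = $1,073.15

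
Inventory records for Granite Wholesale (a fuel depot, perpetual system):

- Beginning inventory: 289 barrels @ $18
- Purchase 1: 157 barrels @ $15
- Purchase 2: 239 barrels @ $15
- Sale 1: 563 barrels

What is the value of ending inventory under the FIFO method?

Sale 1 (563) [FIFO — oldest first]: 289 @ $18 + 157 @ $15 + 117 @ $15 = $9,312
Ending inventory: 122 @ $15 = $1,830
Check: goods available $11,142 = COGS $9,312 + ending $1,830

Ending inventory = $1,830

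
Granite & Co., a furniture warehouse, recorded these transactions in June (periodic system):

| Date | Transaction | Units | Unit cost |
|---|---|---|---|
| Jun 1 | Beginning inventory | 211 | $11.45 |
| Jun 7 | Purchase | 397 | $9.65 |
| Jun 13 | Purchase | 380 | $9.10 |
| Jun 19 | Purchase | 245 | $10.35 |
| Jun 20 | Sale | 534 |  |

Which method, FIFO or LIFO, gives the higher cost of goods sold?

FIFO

FIFO COGS: 211 @ $11.45 + 323 @ $9.65 = $5,532.90
LIFO COGS: 245 @ $10.35 + 289 @ $9.10 = $5,165.65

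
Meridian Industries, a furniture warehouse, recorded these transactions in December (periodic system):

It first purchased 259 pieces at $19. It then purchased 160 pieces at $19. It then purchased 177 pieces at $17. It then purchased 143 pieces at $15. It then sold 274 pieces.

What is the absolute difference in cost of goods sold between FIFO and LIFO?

$834

FIFO COGS: 259 @ $19 + 15 @ $19 = $5,206
LIFO COGS: 143 @ $15 + 131 @ $17 = $4,372
Difference = |$5,206 − $4,372| = $834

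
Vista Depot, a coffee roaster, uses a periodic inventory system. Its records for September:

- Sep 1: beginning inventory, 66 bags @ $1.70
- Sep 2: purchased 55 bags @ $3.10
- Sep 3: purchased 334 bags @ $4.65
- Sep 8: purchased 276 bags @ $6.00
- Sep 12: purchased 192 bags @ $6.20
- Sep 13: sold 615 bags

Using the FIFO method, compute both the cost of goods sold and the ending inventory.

Sep 13, 615 sold [FIFO — oldest first]: 66 @ $1.70 + 55 @ $3.10 + 334 @ $4.65 + 160 @ $6.00 = $2,795.80
Ending inventory: 116 @ $6.00 + 192 @ $6.20 = $1,886.40

COGS = $2,795.80; ending inventory = $1,886.40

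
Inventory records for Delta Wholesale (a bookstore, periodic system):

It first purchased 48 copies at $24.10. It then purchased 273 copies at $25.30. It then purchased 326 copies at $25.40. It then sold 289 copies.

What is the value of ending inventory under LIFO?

Ending inventory = $9,003.50

Sale 1 (289) [LIFO — newest first]: 289 @ $25.40 = $7,340.60
Ending inventory: 48 @ $24.10 + 273 @ $25.30 + 37 @ $25.40 = $9,003.50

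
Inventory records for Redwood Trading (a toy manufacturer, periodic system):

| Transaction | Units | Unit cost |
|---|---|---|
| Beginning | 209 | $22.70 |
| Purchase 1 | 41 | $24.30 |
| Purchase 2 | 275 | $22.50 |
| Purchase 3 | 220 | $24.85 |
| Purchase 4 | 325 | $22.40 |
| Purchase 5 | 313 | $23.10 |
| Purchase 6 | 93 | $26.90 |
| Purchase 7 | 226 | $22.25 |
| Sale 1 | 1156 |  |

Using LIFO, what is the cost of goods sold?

COGS = $26,985.65

Sale 1 (1156) [LIFO — newest first]: 226 @ $22.25 + 93 @ $26.90 + 313 @ $23.10 + 325 @ $22.40 + 199 @ $24.85 = $26,985.65
Ending inventory: 209 @ $22.70 + 41 @ $24.30 + 275 @ $22.50 + 21 @ $24.85 = $12,449.95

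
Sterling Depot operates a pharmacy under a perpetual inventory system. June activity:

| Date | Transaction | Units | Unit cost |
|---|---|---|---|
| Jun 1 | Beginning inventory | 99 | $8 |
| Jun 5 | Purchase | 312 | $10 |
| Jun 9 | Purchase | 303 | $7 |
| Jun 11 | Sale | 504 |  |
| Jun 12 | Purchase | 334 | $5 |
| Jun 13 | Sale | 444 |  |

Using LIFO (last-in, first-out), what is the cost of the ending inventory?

Ending inventory = $802

Jun 11, 504 sold [LIFO — newest first]: 303 @ $7 + 201 @ $10 = $4,131
Jun 13, 444 sold [LIFO — newest first]: 334 @ $5 + 110 @ $10 = $2,770
Total COGS = $4,131 + $2,770 = $6,901
Ending inventory: 99 @ $8 + 1 @ $10 = $802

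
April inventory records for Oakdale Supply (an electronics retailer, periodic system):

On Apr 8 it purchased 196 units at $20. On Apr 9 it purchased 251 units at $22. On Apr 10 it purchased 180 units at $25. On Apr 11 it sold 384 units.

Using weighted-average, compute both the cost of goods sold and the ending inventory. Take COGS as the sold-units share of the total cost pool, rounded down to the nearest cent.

Apr 11, sell 384: 384/627 × $13,942.00 → $8,538.64
Ending inventory (cost pool remaining) = $5,403.36

COGS = $8,538.64; ending inventory = $5,403.36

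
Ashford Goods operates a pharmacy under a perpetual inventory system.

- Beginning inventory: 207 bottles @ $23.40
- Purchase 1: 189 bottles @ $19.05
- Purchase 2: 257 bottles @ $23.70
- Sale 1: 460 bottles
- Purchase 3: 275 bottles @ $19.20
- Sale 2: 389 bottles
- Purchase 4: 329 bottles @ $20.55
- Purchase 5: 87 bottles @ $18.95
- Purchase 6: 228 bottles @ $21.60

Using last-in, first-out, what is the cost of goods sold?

COGS = $17,966.55

Sale 1 (460) [LIFO — newest first]: 257 @ $23.70 + 189 @ $19.05 + 14 @ $23.40 = $10,018.95
Sale 2 (389) [LIFO — newest first]: 275 @ $19.20 + 114 @ $23.40 = $7,947.60
Total COGS = $10,018.95 + $7,947.60 = $17,966.55
Ending inventory: 79 @ $23.40 + 329 @ $20.55 + 87 @ $18.95 + 228 @ $21.60 = $15,183.00
Check: goods available $33,149.55 = COGS $17,966.55 + ending $15,183.00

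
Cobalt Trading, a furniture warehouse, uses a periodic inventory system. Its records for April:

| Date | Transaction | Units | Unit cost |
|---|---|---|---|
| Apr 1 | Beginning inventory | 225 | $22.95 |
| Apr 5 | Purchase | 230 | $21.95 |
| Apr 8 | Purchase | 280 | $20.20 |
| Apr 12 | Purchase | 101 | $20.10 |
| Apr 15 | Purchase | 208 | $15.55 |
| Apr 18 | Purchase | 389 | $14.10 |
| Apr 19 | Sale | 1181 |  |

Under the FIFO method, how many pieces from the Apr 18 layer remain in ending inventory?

252

Apr 19, 1181 sold [FIFO — oldest first]: 225 @ $22.95 + 230 @ $21.95 + 280 @ $20.20 + 101 @ $20.10 + 208 @ $15.55 + 137 @ $14.10 = $23,064.45
Ending inventory: 252 @ $14.10 = $3,553.20
Check: goods available $26,617.65 = COGS $23,064.45 + ending $3,553.20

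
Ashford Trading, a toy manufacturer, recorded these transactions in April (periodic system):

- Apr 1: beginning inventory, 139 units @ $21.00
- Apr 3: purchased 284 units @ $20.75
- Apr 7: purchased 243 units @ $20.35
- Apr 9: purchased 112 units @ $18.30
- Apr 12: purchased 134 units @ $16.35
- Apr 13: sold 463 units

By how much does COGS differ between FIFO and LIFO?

$969.55

FIFO COGS: 139 @ $21.00 + 284 @ $20.75 + 40 @ $20.35 = $9,626.00
LIFO COGS: 134 @ $16.35 + 112 @ $18.30 + 217 @ $20.35 = $8,656.45
Difference = |$9,626.00 − $8,656.45| = $969.55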